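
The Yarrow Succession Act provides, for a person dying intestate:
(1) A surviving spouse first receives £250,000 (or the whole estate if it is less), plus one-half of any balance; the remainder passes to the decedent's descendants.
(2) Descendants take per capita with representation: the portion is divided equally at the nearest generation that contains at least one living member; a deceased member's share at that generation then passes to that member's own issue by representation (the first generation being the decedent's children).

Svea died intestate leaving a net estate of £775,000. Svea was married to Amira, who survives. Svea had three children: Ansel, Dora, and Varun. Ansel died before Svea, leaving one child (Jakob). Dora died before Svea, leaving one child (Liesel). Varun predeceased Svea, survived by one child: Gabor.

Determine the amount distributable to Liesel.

Amira first takes £250,000, leaving a balance of £525,000. Amira then takes one-half of the balance (£262,500), for a total of £512,500. The remaining £262,500 passes to the descendants.
No child survives, so the initial division is made at the grandchildren's generation.
The descendants' portion (£262,500) is divided into 3 shares of £87,500: Jakob, Liesel, and Gabor each take £87,500.

Liesel receives £87,500.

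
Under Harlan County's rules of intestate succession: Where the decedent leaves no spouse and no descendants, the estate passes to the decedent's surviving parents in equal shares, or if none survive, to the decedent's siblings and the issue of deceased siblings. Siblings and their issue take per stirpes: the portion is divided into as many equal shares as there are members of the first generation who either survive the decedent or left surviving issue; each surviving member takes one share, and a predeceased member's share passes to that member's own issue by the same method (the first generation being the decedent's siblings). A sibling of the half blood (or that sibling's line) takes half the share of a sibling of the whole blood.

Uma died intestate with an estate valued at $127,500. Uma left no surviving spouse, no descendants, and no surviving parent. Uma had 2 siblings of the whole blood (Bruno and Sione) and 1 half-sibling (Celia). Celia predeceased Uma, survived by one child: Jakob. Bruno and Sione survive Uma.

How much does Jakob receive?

Jakob receives $25,500.

The entire $127,500 passes to the siblings and their issue.
Counting each half-blood sibling's line as half a unit, there are 5/2 units in $127,500, so one unit is $51,000. Whole-blood lines (Bruno and Sione) take $51,000 each; half-blood lines (Celia) take $25,500 each.
Celia's share ($25,500) passes entirely to Jakob.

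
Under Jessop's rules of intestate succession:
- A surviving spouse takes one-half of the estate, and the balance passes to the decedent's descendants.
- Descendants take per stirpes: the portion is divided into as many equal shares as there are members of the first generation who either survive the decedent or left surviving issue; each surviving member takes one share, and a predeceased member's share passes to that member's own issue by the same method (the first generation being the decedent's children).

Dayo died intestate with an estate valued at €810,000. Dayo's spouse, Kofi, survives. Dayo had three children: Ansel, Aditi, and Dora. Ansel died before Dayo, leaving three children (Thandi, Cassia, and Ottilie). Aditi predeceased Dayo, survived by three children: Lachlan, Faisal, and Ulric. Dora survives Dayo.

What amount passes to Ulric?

Kofi takes one-half of €810,000 = €405,000. The remaining €405,000 passes to the descendants.
The descendants' portion (€405,000) is divided into 3 shares of €135,000: Dora takes €135,000; Ansel's €135,000 share passes to Ansel's issue; Aditi's €135,000 share passes to Aditi's issue.
Ansel's share (€135,000) is divided into 3 shares of €45,000: Thandi, Cassia, and Ottilie each take €45,000.
Aditi's share (€135,000) is divided into 3 shares of €45,000: Lachlan, Faisal, and Ulric each take €45,000.

Ulric receives €45,000.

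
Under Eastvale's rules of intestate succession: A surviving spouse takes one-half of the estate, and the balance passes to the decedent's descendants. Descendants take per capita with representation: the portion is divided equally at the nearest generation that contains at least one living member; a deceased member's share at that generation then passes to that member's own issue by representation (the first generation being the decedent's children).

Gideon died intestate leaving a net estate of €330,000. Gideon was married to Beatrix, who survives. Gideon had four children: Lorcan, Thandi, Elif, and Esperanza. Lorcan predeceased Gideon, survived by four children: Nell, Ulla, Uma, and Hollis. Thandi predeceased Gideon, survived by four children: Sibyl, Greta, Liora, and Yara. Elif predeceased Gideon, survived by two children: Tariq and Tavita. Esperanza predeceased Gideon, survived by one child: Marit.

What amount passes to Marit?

Marit receives €15,000.

Beatrix takes one-half of €330,000 = €165,000. The remaining €165,000 passes to the descendants.
No child survives, so the initial division is made at the grandchildren's generation.
The descendants' portion (€165,000) is divided into 11 shares of €15,000: Nell, Ulla, Uma, Hollis, Sibyl, Greta, Liora, Yara, Tariq, Tavita, and Marit each take €15,000.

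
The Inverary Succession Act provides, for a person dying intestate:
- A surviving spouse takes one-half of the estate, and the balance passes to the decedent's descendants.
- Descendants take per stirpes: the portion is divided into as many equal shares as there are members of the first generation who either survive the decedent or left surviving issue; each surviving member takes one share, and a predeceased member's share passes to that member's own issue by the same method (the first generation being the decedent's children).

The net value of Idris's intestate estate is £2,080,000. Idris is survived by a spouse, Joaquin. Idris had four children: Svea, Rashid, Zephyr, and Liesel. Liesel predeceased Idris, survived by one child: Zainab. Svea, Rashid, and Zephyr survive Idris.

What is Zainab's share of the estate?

Joaquin takes one-half of £2,080,000 = £1,040,000. The remaining £1,040,000 passes to the descendants.
The descendants' portion (£1,040,000) is divided into 4 shares of £260,000: Svea, Rashid, and Zephyr each take £260,000; Liesel's £260,000 share passes to Liesel's issue.
Liesel's share (£260,000) passes entirely to Zainab.

Zainab receives £260,000.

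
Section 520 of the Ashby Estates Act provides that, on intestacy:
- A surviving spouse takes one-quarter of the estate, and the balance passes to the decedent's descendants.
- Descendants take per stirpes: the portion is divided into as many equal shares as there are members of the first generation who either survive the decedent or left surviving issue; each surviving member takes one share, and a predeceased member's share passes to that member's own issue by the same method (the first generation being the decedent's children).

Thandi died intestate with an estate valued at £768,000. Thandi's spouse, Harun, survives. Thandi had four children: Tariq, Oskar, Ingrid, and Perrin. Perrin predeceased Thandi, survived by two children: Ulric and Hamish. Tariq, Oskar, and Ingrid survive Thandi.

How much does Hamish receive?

Hamish receives £72,000.

Harun takes one-quarter of £768,000 = £192,000. The remaining £576,000 passes to the descendants.
The descendants' portion (£576,000) is divided into 4 shares of £144,000: Tariq, Oskar, and Ingrid each take £144,000; Perrin's £144,000 share passes to Perrin's issue.
Perrin's share (£144,000) is divided into 2 shares of £72,000: Ulric and Hamish each take £72,000.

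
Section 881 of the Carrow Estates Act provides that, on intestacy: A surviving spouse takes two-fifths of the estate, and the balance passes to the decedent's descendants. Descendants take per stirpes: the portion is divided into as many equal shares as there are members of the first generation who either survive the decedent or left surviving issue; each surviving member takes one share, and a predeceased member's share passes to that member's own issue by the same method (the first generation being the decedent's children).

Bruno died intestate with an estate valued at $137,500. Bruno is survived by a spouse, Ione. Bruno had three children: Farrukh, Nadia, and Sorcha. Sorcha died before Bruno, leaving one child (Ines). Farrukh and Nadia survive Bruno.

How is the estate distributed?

Ione takes two-fifths of $137,500 = $55,000. The remaining $82,500 passes to the descendants.
The descendants' portion ($82,500) is divided into 3 shares of $27,500: Farrukh and Nadia each take $27,500; Sorcha's $27,500 share passes to Sorcha's issue.
Sorcha's share ($27,500) passes entirely to Ines.

Ione: $55,000; Farrukh: $27,500; Nadia: $27,500; Ines: $27,500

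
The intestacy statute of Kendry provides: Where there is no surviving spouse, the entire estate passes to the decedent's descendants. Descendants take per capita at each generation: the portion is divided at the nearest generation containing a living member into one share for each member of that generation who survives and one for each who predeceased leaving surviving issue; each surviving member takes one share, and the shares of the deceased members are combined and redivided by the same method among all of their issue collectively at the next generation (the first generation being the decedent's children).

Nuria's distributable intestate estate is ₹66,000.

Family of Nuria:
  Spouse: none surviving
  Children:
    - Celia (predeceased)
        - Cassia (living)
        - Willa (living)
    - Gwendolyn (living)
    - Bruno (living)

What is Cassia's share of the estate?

The entire ₹66,000 passes to the descendants.
That amount (₹66,000) is divided at the children's generation into 3 shares of ₹22,000. Gwendolyn and Bruno each take ₹22,000. The remaining share for the deceased Celia (₹22,000) is carried to the next generation.
That pool (₹22,000) is divided at the grandchildren's generation equally among Cassia and Willa: ₹11,000 each.

Cassia receives ₹11,000.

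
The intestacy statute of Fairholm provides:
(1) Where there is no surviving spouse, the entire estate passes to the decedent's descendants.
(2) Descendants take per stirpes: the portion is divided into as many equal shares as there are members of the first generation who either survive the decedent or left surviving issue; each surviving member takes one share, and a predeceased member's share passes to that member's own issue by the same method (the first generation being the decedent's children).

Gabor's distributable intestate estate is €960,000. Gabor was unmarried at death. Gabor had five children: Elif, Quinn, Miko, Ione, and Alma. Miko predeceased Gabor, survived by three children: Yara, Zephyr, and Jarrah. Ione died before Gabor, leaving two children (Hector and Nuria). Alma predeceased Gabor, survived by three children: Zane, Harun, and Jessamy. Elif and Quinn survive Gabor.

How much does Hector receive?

The entire €960,000 passes to the descendants.
That amount (€960,000) is divided into 5 shares of €192,000: Elif and Quinn each take €192,000; Miko's €192,000 share passes to Miko's issue; Ione's €192,000 share passes to Ione's issue; Alma's €192,000 share passes to Alma's issue.
Miko's share (€192,000) is divided into 3 shares of €64,000: Yara, Zephyr, and Jarrah each take €64,000.
Ione's share (€192,000) is divided into 2 shares of €96,000: Hector and Nuria each take €96,000.
Alma's share (€192,000) is divided into 3 shares of €64,000: Zane, Harun, and Jessamy each take €64,000.

Hector receives €96,000.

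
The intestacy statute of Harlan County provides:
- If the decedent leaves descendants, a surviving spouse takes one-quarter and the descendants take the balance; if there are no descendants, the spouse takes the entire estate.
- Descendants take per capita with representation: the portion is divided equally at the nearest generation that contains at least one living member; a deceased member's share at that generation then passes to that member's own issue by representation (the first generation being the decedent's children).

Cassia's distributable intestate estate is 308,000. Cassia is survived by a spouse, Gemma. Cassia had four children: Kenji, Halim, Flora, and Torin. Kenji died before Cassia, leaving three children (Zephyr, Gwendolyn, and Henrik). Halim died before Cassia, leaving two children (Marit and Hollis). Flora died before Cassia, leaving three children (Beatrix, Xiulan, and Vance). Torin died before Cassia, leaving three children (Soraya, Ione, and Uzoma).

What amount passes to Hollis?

Gemma takes one-quarter of 308,000 = 77,000. The remaining 231,000 passes to the descendants.
No child survives, so the initial division is made at the grandchildren's generation.
The descendants' portion (231,000) is divided into 11 shares of 21,000: Zephyr, Gwendolyn, Henrik, Marit, Hollis, Beatrix, Xiulan, Vance, Soraya, Ione, and Uzoma each take 21,000.

Hollis receives 21,000.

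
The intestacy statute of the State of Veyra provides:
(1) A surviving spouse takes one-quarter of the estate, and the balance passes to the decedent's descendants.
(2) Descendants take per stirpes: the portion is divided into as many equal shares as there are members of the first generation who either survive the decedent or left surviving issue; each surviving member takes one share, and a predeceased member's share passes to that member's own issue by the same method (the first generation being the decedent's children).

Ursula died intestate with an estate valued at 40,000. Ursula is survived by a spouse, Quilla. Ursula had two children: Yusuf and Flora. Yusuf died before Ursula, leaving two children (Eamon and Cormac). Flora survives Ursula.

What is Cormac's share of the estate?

Cormac receives 7,500.

Quilla takes one-quarter of 40,000 = 10,000. The remaining 30,000 passes to the descendants.
The descendants' portion (30,000) is divided into 2 shares of 15,000: Flora takes 15,000; Yusuf's 15,000 share passes to Yusuf's issue.
Yusuf's share (15,000) is divided into 2 shares of 7,500: Eamon and Cormac each take 7,500.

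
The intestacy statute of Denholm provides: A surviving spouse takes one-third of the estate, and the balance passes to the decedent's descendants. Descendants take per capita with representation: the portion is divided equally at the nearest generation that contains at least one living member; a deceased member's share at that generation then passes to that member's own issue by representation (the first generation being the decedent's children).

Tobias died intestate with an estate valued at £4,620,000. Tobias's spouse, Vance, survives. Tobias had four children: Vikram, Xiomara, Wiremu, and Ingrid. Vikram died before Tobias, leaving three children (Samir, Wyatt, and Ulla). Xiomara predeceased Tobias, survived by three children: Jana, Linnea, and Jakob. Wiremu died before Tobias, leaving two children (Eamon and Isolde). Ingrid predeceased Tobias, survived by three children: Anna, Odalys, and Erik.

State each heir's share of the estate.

Vance: £1,540,000; Samir: £280,000; Wyatt: £280,000; Ulla: £280,000; Jana: £280,000; Linnea: £280,000; Jakob: £280,000; Eamon: £280,000; Isolde: £280,000; Anna: £280,000; Odalys: £280,000; Erik: £280,000

Vance takes one-third of £4,620,000 = £1,540,000. The remaining £3,080,000 passes to the descendants.
No child survives, so the initial division is made at the grandchildren's generation.
The descendants' portion (£3,080,000) is divided into 11 shares of £280,000: Samir, Wyatt, Ulla, Jana, Linnea, Jakob, Eamon, Isolde, Anna, Odalys, and Erik each take £280,000.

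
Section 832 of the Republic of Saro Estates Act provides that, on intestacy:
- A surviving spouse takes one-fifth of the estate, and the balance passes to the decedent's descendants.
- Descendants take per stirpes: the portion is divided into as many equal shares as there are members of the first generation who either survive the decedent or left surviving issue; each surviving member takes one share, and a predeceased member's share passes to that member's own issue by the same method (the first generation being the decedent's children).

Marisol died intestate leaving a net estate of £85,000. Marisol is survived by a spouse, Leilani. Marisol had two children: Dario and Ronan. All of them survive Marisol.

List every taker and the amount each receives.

Leilani: £17,000; Dario: £34,000; Ronan: £34,000

Leilani takes one-fifth of £85,000 = £17,000. The remaining £68,000 passes to the descendants.
The descendants' portion (£68,000) is divided into 2 shares of £34,000: Dario and Ronan each take £34,000.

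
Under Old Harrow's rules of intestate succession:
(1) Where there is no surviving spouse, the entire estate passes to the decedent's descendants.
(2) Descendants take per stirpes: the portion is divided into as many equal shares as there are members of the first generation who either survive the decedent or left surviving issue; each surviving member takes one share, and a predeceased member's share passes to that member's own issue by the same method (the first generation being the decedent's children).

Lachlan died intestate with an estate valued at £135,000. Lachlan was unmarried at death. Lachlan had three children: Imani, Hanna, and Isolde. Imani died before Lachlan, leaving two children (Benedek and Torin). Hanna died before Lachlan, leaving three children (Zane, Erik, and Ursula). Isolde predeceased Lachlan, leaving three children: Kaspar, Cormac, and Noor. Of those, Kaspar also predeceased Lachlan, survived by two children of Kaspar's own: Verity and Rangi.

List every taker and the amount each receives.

Benedek: £22,500; Torin: £22,500; Zane: £15,000; Erik: £15,000; Ursula: £15,000; Verity: £7,500; Rangi: £7,500; Cormac: £15,000; Noor: £15,000

The entire £135,000 passes to the descendants.
That amount (£135,000) is divided into 3 shares of £45,000: Imani's £45,000 share passes to Imani's issue; Hanna's £45,000 share passes to Hanna's issue; Isolde's £45,000 share passes to Isolde's issue.
Imani's share (£45,000) is divided into 2 shares of £22,500: Benedek and Torin each take £22,500.
Hanna's share (£45,000) is divided into 3 shares of £15,000: Zane, Erik, and Ursula each take £15,000.
Isolde's share (£45,000) is divided into 3 shares of £15,000: Cormac and Noor each take £15,000; Kaspar's £15,000 share passes to Kaspar's issue.
Kaspar's share (£15,000) is divided into 2 shares of £7,500: Verity and Rangi each take £7,500.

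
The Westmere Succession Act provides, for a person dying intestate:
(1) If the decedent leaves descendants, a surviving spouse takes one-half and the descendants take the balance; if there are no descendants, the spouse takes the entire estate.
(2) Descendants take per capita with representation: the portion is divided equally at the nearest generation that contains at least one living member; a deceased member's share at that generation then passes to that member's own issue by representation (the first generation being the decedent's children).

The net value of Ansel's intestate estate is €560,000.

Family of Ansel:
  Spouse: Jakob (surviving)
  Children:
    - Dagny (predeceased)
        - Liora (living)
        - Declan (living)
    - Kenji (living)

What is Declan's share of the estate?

Jakob takes one-half of €560,000 = €280,000. The remaining €280,000 passes to the descendants.
The descendants' portion (€280,000) is divided into 2 shares of €140,000: Kenji takes €140,000; Dagny's €140,000 share passes to Dagny's issue.
Dagny's share (€140,000) is divided into 2 shares of €70,000: Liora and Declan each take €70,000.

Declan receives €70,000.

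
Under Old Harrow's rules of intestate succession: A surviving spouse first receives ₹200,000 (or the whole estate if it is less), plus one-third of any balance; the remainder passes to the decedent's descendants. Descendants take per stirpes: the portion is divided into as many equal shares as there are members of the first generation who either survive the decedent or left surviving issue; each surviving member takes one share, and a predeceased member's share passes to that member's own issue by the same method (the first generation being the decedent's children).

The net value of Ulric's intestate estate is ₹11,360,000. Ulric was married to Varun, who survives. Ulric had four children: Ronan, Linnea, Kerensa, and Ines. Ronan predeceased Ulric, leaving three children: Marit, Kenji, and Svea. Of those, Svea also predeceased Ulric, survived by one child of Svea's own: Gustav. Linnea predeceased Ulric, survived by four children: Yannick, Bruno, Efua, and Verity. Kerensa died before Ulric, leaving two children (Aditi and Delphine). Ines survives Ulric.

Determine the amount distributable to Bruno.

Varun first takes ₹200,000, leaving a balance of ₹11,160,000. Varun then takes one-third of the balance (₹3,720,000), for a total of ₹3,920,000. The remaining ₹7,440,000 passes to the descendants.
The descendants' portion (₹7,440,000) is divided into 4 shares of ₹1,860,000: Ines takes ₹1,860,000; Ronan's ₹1,860,000 share passes to Ronan's issue; Linnea's ₹1,860,000 share passes to Linnea's issue; Kerensa's ₹1,860,000 share passes to Kerensa's issue.
Ronan's share (₹1,860,000) is divided into 3 shares of ₹620,000: Marit and Kenji each take ₹620,000; Svea's ₹620,000 share passes to Svea's issue.
Svea's share (₹620,000) passes entirely to Gustav.
Linnea's share (₹1,860,000) is divided into 4 shares of ₹465,000: Yannick, Bruno, Efua, and Verity each take ₹465,000.
Kerensa's share (₹1,860,000) is divided into 2 shares of ₹930,000: Aditi and Delphine each take ₹930,000.

Bruno receives ₹465,000.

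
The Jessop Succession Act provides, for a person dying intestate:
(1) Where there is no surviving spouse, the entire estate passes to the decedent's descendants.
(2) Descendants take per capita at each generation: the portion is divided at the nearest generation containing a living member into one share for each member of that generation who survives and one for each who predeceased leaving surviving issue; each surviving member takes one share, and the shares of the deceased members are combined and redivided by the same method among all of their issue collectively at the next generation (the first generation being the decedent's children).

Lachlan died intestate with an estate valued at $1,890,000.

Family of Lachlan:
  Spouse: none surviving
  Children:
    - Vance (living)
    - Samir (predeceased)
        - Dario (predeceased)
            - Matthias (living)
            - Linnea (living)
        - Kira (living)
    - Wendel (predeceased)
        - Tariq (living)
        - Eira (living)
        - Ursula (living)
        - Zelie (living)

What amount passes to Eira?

The entire $1,890,000 passes to the descendants.
That amount ($1,890,000) is divided at the children's generation into 3 shares of $630,000. Vance takes $630,000. The 2 shares of the deceased (Samir and Wendel) are combined into a pool of $1,260,000.
That pool ($1,260,000) is divided at the grandchildren's generation into 6 shares of $210,000. Kira, Tariq, Eira, Ursula, and Zelie each take $210,000. The remaining share for the deceased Dario ($210,000) is carried to the next generation.
That pool ($210,000) is divided at the great-grandchildren's generation equally among Matthias and Linnea: $105,000 each.

Eira receives $210,000.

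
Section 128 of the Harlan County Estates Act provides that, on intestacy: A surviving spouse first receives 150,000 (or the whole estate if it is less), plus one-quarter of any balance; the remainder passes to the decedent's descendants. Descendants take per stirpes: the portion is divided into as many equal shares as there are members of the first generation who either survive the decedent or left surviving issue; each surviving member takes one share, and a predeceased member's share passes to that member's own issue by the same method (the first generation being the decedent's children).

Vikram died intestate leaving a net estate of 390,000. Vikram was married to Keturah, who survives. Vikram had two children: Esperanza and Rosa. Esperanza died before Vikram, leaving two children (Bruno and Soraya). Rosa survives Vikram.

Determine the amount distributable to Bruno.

Keturah first takes 150,000, leaving a balance of 240,000. Keturah then takes one-quarter of the balance (60,000), for a total of 210,000. The remaining 180,000 passes to the descendants.
The descendants' portion (180,000) is divided into 2 shares of 90,000: Rosa takes 90,000; Esperanza's 90,000 share passes to Esperanza's issue.
Esperanza's share (90,000) is divided into 2 shares of 45,000: Bruno and Soraya each take 45,000.

Bruno receives 45,000.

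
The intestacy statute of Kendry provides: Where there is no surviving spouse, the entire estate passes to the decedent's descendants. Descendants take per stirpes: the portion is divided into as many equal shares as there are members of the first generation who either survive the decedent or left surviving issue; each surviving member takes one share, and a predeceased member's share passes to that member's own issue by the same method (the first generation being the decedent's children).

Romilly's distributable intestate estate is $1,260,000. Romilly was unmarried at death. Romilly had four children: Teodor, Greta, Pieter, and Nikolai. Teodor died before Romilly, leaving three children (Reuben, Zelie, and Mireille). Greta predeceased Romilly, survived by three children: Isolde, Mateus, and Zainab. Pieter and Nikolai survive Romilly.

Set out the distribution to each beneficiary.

Reuben: $105,000; Zelie: $105,000; Mireille: $105,000; Isolde: $105,000; Mateus: $105,000; Zainab: $105,000; Pieter: $315,000; Nikolai: $315,000

The entire $1,260,000 passes to the descendants.
That amount ($1,260,000) is divided into 4 shares of $315,000: Pieter and Nikolai each take $315,000; Teodor's $315,000 share passes to Teodor's issue; Greta's $315,000 share passes to Greta's issue.
Teodor's share ($315,000) is divided into 3 shares of $105,000: Reuben, Zelie, and Mireille each take $105,000.
Greta's share ($315,000) is divided into 3 shares of $105,000: Isolde, Mateus, and Zainab each take $105,000.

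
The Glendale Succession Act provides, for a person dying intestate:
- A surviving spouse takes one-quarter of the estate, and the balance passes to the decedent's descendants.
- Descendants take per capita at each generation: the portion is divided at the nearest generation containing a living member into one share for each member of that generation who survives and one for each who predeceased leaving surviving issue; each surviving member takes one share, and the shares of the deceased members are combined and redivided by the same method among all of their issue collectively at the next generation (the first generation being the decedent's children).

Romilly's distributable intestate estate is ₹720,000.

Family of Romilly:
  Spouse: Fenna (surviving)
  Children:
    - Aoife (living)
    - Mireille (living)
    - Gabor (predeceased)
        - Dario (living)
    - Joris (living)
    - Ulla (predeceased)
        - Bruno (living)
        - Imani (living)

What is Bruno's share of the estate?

Fenna takes one-quarter of ₹720,000 = ₹180,000. The remaining ₹540,000 passes to the descendants.
The descendants' portion (₹540,000) is divided at the children's generation into 5 shares of ₹108,000. Aoife, Mireille, and Joris each take ₹108,000. The 2 shares of the deceased (Gabor and Ulla) are combined into a pool of ₹216,000.
That pool (₹216,000) is divided at the grandchildren's generation equally among Dario, Bruno, and Imani: ₹72,000 each.

Bruno receives ₹72,000.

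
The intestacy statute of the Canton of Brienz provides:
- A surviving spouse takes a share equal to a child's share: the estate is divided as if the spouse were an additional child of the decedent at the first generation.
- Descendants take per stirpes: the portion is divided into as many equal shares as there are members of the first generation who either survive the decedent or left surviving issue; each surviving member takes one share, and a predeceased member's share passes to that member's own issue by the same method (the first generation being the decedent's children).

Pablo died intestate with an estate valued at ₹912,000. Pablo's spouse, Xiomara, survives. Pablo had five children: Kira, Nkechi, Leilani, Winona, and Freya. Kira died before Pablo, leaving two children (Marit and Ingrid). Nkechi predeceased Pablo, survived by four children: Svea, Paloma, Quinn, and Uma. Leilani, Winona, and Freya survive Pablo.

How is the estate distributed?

Xiomara: ₹152,000; Marit: ₹76,000; Ingrid: ₹76,000; Svea: ₹38,000; Paloma: ₹38,000; Quinn: ₹38,000; Uma: ₹38,000; Leilani: ₹152,000; Winona: ₹152,000; Freya: ₹152,000

The spouse counts as an additional share at the children's level, so there are 6 primary shares of ₹152,000. Xiomara takes one such share (₹152,000).
The children's combined portion (₹760,000) is divided into 5 shares of ₹152,000: Leilani, Winona, and Freya each take ₹152,000; Kira's ₹152,000 share passes to Kira's issue; Nkechi's ₹152,000 share passes to Nkechi's issue.
Kira's share (₹152,000) is divided into 2 shares of ₹76,000: Marit and Ingrid each take ₹76,000.
Nkechi's share (₹152,000) is divided into 4 shares of ₹38,000: Svea, Paloma, Quinn, and Uma each take ₹38,000.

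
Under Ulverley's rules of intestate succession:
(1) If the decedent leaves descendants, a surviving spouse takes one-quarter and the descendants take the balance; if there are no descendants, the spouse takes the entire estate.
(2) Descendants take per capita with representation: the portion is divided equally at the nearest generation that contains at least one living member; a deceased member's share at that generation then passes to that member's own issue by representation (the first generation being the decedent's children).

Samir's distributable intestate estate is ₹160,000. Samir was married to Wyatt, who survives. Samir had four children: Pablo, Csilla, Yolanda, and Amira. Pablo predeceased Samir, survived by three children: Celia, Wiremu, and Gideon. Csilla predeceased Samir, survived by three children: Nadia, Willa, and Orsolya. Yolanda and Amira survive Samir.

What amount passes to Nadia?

Nadia receives ₹10,000.

Wyatt takes one-quarter of ₹160,000 = ₹40,000. The remaining ₹120,000 passes to the descendants.
The descendants' portion (₹120,000) is divided into 4 shares of ₹30,000: Yolanda and Amira each take ₹30,000; Pablo's ₹30,000 share passes to Pablo's issue; Csilla's ₹30,000 share passes to Csilla's issue.
Pablo's share (₹30,000) is divided into 3 shares of ₹10,000: Celia, Wiremu, and Gideon each take ₹10,000.
Csilla's share (₹30,000) is divided into 3 shares of ₹10,000: Nadia, Willa, and Orsolya each take ₹10,000.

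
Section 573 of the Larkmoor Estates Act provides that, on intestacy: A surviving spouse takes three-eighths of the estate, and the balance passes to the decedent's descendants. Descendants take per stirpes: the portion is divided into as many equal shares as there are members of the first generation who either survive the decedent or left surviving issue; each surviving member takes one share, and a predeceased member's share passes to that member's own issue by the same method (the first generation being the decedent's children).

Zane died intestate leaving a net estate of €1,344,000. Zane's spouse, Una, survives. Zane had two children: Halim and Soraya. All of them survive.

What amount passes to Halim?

Halim receives €420,000.

Una takes three-eighths of €1,344,000 = €504,000. The remaining €840,000 passes to the descendants.
The descendants' portion (€840,000) is divided into 2 shares of €420,000: Halim and Soraya each take €420,000.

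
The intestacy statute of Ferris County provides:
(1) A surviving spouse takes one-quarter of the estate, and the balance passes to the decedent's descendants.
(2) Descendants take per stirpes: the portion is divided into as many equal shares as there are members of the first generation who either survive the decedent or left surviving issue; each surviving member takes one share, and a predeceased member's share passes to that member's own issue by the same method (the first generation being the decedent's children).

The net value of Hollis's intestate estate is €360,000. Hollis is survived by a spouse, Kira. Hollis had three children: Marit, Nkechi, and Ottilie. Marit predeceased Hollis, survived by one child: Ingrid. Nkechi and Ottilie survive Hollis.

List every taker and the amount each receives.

Kira: €90,000; Ingrid: €90,000; Nkechi: €90,000; Ottilie: €90,000

Kira takes one-quarter of €360,000 = €90,000. The remaining €270,000 passes to the descendants.
The descendants' portion (€270,000) is divided into 3 shares of €90,000: Nkechi and Ottilie each take €90,000; Marit's €90,000 share passes to Marit's issue.
Marit's share (€90,000) passes entirely to Ingrid.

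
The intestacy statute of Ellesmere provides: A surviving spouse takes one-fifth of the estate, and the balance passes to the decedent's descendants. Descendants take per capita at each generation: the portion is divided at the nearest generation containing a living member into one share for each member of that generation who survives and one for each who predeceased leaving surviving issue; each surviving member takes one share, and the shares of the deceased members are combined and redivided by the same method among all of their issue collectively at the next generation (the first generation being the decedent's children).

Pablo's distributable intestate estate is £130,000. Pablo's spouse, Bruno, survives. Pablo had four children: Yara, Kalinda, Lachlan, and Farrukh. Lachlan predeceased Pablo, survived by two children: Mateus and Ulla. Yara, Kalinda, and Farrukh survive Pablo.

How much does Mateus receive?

Bruno takes one-fifth of £130,000 = £26,000. The remaining £104,000 passes to the descendants.
The descendants' portion (£104,000) is divided at the children's generation into 4 shares of £26,000. Yara, Kalinda, and Farrukh each take £26,000. The remaining share for the deceased Lachlan (£26,000) is carried to the next generation.
That pool (£26,000) is divided at the grandchildren's generation equally among Mateus and Ulla: £13,000 each.

Mateus receives £13,000.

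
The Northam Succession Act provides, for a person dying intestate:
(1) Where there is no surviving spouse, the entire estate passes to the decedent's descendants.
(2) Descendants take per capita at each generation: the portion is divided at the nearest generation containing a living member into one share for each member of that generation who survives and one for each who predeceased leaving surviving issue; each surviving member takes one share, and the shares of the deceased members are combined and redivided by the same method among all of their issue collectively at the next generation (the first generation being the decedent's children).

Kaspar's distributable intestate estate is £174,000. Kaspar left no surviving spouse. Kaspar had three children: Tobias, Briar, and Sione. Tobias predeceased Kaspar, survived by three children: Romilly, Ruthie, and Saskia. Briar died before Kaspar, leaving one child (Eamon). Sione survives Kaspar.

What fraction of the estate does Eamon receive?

The entire £174,000 passes to the descendants.
That amount (£174,000) is divided at the children's generation into 3 shares of £58,000. Sione takes £58,000. The 2 shares of the deceased (Tobias and Briar) are combined into a pool of £116,000.
That pool (£116,000) is divided at the grandchildren's generation equally among Romilly, Ruthie, Saskia, and Eamon: £29,000 each.

Eamon receives 1/6 of the estate.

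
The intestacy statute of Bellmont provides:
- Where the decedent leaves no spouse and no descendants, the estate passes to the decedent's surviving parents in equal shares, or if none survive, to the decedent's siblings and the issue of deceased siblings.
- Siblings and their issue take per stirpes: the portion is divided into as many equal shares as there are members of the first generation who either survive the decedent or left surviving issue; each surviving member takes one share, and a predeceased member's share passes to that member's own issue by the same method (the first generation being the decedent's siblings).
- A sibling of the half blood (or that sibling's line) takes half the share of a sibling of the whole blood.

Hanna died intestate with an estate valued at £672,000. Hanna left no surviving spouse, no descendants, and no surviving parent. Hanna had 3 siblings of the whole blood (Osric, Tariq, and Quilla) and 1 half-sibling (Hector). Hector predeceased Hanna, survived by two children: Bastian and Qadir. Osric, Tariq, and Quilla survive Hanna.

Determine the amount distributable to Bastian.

Bastian receives £48,000.

The entire £672,000 passes to the siblings and their issue.
Counting each half-blood sibling's line as half a unit, there are 7/2 units in £672,000, so one unit is £192,000. Whole-blood lines (Osric, Tariq, and Quilla) take £192,000 each; half-blood lines (Hector) take £96,000 each.
Hector's share (£96,000) is divided into 2 shares of £48,000: Bastian and Qadir each take £48,000.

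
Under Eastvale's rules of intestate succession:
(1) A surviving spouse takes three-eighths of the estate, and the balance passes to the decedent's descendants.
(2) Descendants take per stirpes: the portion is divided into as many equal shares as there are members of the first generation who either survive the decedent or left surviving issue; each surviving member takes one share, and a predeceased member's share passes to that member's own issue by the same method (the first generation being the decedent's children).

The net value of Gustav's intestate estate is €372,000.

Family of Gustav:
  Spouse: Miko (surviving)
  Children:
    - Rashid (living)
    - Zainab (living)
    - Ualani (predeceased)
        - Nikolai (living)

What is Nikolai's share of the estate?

Miko takes three-eighths of €372,000 = €139,500. The remaining €232,500 passes to the descendants.
The descendants' portion (€232,500) is divided into 3 shares of €77,500: Rashid and Zainab each take €77,500; Ualani's €77,500 share passes to Ualani's issue.
Ualani's share (€77,500) passes entirely to Nikolai.

Nikolai receives €77,500.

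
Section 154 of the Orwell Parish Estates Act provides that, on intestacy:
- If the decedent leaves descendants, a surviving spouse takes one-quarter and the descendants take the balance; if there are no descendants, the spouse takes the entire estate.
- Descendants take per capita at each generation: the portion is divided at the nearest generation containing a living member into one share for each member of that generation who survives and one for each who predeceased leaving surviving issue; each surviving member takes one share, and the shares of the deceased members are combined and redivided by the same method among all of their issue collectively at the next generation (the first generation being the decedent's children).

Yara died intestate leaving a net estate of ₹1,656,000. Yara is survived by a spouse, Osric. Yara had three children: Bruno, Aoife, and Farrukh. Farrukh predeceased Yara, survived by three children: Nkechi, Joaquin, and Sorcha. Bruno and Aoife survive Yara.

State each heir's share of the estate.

Osric: ₹414,000; Bruno: ₹414,000; Aoife: ₹414,000; Nkechi: ₹138,000; Joaquin: ₹138,000; Sorcha: ₹138,000

Osric takes one-quarter of ₹1,656,000 = ₹414,000. The remaining ₹1,242,000 passes to the descendants.
The descendants' portion (₹1,242,000) is divided at the children's generation into 3 shares of ₹414,000. Bruno and Aoife each take ₹414,000. The remaining share for the deceased Farrukh (₹414,000) is carried to the next generation.
That pool (₹414,000) is divided at the grandchildren's generation equally among Nkechi, Joaquin, and Sorcha: ₹138,000 each.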